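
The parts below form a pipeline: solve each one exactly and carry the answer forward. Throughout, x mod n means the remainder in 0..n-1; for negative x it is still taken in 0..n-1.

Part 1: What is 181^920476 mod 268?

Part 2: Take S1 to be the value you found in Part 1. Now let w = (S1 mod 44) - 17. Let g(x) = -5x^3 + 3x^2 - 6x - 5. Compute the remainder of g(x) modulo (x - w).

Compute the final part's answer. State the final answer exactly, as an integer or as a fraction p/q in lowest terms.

Part 1: squarings mod 268: 181^1=181, 181^2=65, 181^4=205, 181^8=217, 181^16=189, 181^32=77, 181^64=33, 181^128=17, 181^256=21, 181^512=173, 181^1024=181, 181^2048=65, 181^4096=205, 181^8192=217, 181^16384=189, 181^32768=77, 181^65536=33, 181^131072=17, 181^262144=21, 181^524288=173; 181^920476 = 181^4 * 181^8 * 181^16 * 181^128 * 181^256 * 181^512 * 181^2048 * 181^131072 * 181^262144 * 181^524288 = 93 (mod 268); answer 93
Part 2: S1 = 93; w = -12; remainder = value at the root: -5*(-12)^3 + 3*(-12)^2 - 6*(-12)^1 - 5 = (8640) + (432) + (72) + (-5) = 9139; answer 9139

9139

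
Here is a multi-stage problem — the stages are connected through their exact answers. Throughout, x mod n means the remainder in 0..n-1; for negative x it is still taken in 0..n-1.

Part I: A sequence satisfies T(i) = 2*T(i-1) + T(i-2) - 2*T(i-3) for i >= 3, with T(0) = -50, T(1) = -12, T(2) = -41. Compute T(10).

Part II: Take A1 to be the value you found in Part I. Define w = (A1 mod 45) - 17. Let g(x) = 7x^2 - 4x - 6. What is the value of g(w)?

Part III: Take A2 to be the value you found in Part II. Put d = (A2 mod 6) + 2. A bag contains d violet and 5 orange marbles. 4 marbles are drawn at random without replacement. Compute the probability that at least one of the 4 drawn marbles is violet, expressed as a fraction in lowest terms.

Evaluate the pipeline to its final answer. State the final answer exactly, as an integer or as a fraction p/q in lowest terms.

98/99

Part I: T(3) = 2*(-41) + 1*(-12) - 2*(-50) = 6; iterating: T(3)=6, T(4)=-5, T(5)=78, T(6)=139, T(7)=366, T(8)=715, T(9)=1518, T(10)=3019; answer 3019
Part II: A1 = 3019; w = -13; 7*(-13)^2 - 4*(-13)^1 - 6 = (1183) + (52) + (-6) = 1229; answer 1229
Part III: A2 = 1229; d = 7; total draws C(12,4) = 495; complement C(5,4) = 5; favorable 495 - 5 = 490; P = 98/99; answer 98/99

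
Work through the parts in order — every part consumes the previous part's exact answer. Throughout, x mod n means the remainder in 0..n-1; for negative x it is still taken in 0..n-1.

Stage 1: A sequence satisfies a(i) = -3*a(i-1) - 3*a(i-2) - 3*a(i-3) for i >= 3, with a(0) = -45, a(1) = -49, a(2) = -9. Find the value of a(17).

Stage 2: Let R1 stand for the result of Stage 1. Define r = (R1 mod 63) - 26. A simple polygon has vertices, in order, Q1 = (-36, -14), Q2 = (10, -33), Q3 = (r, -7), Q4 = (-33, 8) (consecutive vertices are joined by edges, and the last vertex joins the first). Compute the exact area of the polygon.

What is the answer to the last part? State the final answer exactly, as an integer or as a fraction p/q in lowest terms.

909

Stage 1: a(3) = -3*(-9) - 3*(-49) - 3*(-45) = 309; iterating: a(3)=309, a(4)=-753, a(5)=1359, a(6)=-2745, a(7)=6417, a(8)=-15093, a(9)=34263, a(10)=-76761, a(11)=172773, a(12)=-390825, a(13)=884439, a(14)=-1999161, a(15)=4516641, a(16)=-10205757, a(17)=23064831; answer 23064831
Stage 2: R1 = 23064831; r = 1; cross terms: (-36*-33 - 10*-14)=1328, (10*-7 - 1*-33)=-37, (1*8 - -33*-7)=-223, (-33*-14 - -36*8)=750; twice the area = |1818| = 1818; area = 909; answer 909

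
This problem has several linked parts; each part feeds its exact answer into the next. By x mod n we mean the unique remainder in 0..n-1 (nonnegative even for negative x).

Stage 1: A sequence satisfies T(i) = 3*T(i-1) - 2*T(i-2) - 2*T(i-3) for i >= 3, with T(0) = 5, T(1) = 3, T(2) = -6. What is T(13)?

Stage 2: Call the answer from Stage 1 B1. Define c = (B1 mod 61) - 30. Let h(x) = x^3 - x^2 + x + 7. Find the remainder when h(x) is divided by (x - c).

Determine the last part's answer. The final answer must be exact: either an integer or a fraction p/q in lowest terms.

Stage 1: T(3) = 3*(-6) - 2*(3) - 2*(5) = -34; iterating: T(3)=-34, T(4)=-96, T(5)=-208, T(6)=-364, T(7)=-484, T(8)=-308, T(9)=772, T(10)=3900, T(11)=10772, T(12)=22972, T(13)=39572; answer 39572
Stage 2: B1 = 39572; c = 14; remainder = value at the root: 1*(14)^3 - 1*(14)^2 + 1*(14)^1 + 7 = (2744) + (-196) + (14) + (7) = 2569; answer 2569

2569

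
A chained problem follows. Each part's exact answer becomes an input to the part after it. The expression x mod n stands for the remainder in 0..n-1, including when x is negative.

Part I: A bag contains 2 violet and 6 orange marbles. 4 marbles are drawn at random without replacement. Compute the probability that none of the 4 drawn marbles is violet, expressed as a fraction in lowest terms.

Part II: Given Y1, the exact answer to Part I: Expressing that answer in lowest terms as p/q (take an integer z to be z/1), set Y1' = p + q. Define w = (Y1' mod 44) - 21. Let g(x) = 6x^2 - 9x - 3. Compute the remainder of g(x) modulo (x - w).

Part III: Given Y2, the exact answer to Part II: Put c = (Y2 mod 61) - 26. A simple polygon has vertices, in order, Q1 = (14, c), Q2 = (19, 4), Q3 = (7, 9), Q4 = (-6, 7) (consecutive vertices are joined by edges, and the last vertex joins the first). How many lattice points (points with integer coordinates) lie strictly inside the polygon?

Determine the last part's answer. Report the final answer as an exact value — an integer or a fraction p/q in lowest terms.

Part I: total draws C(8,4) = 70; favorable C(6,4) = 15; P = 3/14; answer 3/14
Part II: Y1 = 3/14; threaded value p + q = 17; w = -4; remainder = value at the root: 6*(-4)^2 - 9*(-4)^1 - 3 = (96) + (36) + (-3) = 129; answer 129
Part III: Y2 = 129; c = -19; cross terms: (14*4 - 19*-19)=417, (19*9 - 7*4)=143, (7*7 - -6*9)=103, (-6*-19 - 14*7)=16; twice the area = |679| = 679; area = 679/2; boundary points = 1 + 1 + 1 + 2 = 5; strictly interior points = area - boundary/2 + 1 = 338; answer 338

338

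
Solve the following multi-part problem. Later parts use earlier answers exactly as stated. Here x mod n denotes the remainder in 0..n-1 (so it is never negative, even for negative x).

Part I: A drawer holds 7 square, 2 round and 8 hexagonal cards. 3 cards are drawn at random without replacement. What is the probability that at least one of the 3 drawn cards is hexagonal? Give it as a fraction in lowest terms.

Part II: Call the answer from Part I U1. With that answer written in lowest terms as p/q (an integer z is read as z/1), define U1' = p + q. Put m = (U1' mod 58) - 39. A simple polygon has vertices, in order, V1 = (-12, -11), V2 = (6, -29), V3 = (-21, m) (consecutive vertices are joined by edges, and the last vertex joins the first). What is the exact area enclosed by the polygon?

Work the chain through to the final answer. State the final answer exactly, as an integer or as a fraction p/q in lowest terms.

72

Part I: total draws C(17,3) = 680; complement C(9,3) = 84; favorable 680 - 84 = 596; P = 149/170; answer 149/170
Part II: U1 = 149/170; threaded value p + q = 319; m = -10; cross terms: (-12*-29 - 6*-11)=414, (6*-10 - -21*-29)=-669, (-21*-11 - -12*-10)=111; twice the area = |-144| = 144; area = 72; answer 72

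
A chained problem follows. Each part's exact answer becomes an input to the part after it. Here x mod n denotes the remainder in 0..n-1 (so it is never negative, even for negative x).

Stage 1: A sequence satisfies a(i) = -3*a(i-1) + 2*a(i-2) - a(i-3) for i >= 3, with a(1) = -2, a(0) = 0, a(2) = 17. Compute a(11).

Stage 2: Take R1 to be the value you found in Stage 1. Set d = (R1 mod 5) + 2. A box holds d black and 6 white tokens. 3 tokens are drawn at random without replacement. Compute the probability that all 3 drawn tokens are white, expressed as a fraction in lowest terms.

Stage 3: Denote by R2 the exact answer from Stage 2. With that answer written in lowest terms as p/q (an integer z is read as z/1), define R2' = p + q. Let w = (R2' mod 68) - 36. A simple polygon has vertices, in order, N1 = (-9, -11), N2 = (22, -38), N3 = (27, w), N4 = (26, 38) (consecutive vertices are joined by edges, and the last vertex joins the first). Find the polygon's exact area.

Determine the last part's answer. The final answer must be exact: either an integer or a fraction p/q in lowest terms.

Stage 1: a(3) = -3*(17) + 2*(-2) - 1*(0) = -55; iterating: a(3)=-55, a(4)=201, a(5)=-730, a(6)=2647, a(7)=-9602, a(8)=34830, a(9)=-126341, a(10)=458285, a(11)=-1662367; answer -1662367
Stage 2: R1 = -1662367; d = 5; total draws C(11,3) = 165; favorable C(6,3) = 20; P = 4/33; answer 4/33
Stage 3: R2 = 4/33; threaded value p + q = 37; w = 1; cross terms: (-9*-38 - 22*-11)=584, (22*1 - 27*-38)=1048, (27*38 - 26*1)=1000, (26*-11 - -9*38)=56; twice the area = |2688| = 2688; area = 1344; answer 1344

1344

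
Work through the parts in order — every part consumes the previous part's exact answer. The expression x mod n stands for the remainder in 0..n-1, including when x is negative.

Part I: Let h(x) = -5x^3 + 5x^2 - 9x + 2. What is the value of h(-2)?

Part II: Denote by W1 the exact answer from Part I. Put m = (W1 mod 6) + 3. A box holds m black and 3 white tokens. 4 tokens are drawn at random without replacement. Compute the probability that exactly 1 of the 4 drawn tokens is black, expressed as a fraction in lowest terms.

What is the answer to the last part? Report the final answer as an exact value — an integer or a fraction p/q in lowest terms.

1/14

Part I: -5*(-2)^3 + 5*(-2)^2 - 9*(-2)^1 + 2 = (40) + (20) + (18) + (2) = 80; answer 80
Part II: W1 = 80; m = 5; total draws C(8,4) = 70; favorable C(5,1)*C(3,3) = 5; P = 1/14; answer 1/14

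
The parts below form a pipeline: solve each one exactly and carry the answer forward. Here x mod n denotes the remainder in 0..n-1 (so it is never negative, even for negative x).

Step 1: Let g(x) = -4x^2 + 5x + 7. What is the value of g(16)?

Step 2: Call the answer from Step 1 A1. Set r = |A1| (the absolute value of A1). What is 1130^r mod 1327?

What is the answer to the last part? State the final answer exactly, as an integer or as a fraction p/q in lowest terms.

157

Step 1: -4*(16)^2 + 5*(16)^1 + 7 = (-1024) + (80) + (7) = -937; answer -937
Step 2: A1 = -937; r = 937; squarings mod 1327: 1130^1=1130, 1130^2=326, 1130^4=116, 1130^8=186, 1130^16=94, 1130^32=874, 1130^64=851, 1130^128=986, 1130^256=832, 1130^512=857; 1130^937 = 1130^1 * 1130^8 * 1130^32 * 1130^128 * 1130^256 * 1130^512 = 157 (mod 1327); answer 157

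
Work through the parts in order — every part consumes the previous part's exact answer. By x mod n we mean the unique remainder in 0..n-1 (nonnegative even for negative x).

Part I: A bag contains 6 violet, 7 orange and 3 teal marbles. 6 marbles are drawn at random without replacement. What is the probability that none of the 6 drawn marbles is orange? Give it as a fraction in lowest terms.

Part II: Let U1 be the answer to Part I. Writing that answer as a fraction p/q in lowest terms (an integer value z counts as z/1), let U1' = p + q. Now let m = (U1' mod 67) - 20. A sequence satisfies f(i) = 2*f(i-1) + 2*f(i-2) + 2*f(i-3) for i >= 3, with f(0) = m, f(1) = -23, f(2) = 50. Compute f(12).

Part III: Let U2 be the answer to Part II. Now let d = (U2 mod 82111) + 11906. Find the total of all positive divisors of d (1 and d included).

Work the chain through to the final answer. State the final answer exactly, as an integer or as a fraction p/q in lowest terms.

63004

Part I: total draws C(16,6) = 8008; favorable C(9,6) = 84; P = 3/286; answer 3/286
Part II: U1 = 3/286; threaded value p + q = 289; m = 1; f(3) = 2*(50) + 2*(-23) + 2*(1) = 56; iterating: f(3)=56, f(4)=166, f(5)=544, f(6)=1532, f(7)=4484, f(8)=13120, f(9)=38272, f(10)=111752, f(11)=326288, f(12)=952624; answer 952624
Part III: U2 = 952624; d = 61309; 61309 = 37 * 1657; sigma = (1 + 37) * (1 + 1657) = 38 * 1658 = 63004; answer 63004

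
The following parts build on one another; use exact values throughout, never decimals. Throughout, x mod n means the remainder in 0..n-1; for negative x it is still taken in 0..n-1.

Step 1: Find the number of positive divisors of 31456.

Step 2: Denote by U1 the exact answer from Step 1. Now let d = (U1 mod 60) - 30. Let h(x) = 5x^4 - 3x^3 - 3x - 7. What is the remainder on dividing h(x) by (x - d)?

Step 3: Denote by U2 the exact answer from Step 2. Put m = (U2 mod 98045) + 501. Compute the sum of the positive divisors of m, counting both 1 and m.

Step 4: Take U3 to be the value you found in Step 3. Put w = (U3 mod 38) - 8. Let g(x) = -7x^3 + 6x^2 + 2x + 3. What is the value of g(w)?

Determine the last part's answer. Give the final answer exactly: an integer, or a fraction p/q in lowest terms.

Step 1: 31456 = 2^5 * 983; number of divisors = (5+1) * (1+1) = 12; answer 12
Step 2: U1 = 12; d = -18; remainder = value at the root: 5*(-18)^4 - 3*(-18)^3 - 3*(-18)^1 - 7 = (524880) + (17496) + (54) + (-7) = 542423; answer 542423
Step 3: U2 = 542423; m = 52699; 52699 = 151 * 349; sigma = (1 + 151) * (1 + 349) = 152 * 350 = 53200; answer 53200
Step 4: U3 = 53200; w = -8; -7*(-8)^3 + 6*(-8)^2 + 2*(-8)^1 + 3 = (3584) + (384) + (-16) + (3) = 3955; answer 3955

3955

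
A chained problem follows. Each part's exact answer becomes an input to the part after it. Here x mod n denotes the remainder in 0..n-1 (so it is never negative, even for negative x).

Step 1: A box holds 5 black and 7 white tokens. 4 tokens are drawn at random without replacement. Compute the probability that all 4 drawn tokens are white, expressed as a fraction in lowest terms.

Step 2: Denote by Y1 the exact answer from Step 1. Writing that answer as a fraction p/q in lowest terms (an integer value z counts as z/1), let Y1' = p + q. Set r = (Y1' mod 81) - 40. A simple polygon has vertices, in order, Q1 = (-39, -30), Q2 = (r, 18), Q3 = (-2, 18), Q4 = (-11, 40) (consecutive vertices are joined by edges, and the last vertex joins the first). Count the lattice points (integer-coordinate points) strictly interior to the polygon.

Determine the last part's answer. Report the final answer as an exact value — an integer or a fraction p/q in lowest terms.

286

Step 1: total draws C(12,4) = 495; favorable C(7,4) = 35; P = 7/99; answer 7/99
Step 2: Y1 = 7/99; threaded value p + q = 106; r = -15; cross terms: (-39*18 - -15*-30)=-1152, (-15*18 - -2*18)=-234, (-2*40 - -11*18)=118, (-11*-30 - -39*40)=1890; twice the area = |622| = 622; area = 311; boundary points = 24 + 13 + 1 + 14 = 52; strictly interior points = area - boundary/2 + 1 = 286; answer 286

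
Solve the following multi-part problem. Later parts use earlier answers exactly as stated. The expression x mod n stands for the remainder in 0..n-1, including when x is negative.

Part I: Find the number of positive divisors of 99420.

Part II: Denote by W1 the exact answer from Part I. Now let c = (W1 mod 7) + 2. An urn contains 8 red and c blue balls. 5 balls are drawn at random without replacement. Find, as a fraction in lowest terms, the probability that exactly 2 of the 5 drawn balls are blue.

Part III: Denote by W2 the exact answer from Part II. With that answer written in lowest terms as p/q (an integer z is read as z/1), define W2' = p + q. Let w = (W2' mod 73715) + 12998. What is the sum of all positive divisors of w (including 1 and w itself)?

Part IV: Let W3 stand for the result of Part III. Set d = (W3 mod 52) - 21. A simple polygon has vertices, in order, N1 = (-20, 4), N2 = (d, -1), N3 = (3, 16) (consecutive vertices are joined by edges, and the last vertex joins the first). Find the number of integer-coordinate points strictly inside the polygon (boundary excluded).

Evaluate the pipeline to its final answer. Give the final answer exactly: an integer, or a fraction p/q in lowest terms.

Part I: 99420 = 2^2 * 3 * 5 * 1657; number of divisors = (2+1) * (1+1) * (1+1) * (1+1) = 24; answer 24
Part II: W1 = 24; c = 5; total draws C(13,5) = 1287; favorable C(5,2)*C(8,3) = 560; P = 560/1287; answer 560/1287
Part III: W2 = 560/1287; threaded value p + q = 1847; w = 14845; 14845 = 5 * 2969; sigma = (1 + 5) * (1 + 2969) = 6 * 2970 = 17820; answer 17820
Part IV: W3 = 17820; d = 15; cross terms: (-20*-1 - 15*4)=-40, (15*16 - 3*-1)=243, (3*4 - -20*16)=332; twice the area = |535| = 535; area = 535/2; boundary points = 5 + 1 + 1 = 7; strictly interior points = area - boundary/2 + 1 = 265; answer 265

265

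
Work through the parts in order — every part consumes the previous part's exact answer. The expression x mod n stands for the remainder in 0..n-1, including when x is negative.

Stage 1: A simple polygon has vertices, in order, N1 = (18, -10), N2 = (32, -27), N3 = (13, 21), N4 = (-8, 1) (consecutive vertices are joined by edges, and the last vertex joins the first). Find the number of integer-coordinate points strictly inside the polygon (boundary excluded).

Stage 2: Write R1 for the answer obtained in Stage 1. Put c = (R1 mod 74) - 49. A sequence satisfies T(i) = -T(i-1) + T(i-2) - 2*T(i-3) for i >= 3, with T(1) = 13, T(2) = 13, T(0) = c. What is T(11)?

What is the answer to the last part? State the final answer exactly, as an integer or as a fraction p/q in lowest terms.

5243

Stage 1: cross terms: (18*-27 - 32*-10)=-166, (32*21 - 13*-27)=1023, (13*1 - -8*21)=181, (-8*-10 - 18*1)=62; twice the area = |1100| = 1100; area = 550; boundary points = 1 + 1 + 1 + 1 = 4; strictly interior points = area - boundary/2 + 1 = 549; answer 549
Stage 2: R1 = 549; c = -18; T(3) = -1*(13) + 1*(13) - 2*(-18) = 36; iterating: T(3)=36, T(4)=-49, T(5)=59, T(6)=-180, T(7)=337, T(8)=-635, T(9)=1332, T(10)=-2641, T(11)=5243; answer 5243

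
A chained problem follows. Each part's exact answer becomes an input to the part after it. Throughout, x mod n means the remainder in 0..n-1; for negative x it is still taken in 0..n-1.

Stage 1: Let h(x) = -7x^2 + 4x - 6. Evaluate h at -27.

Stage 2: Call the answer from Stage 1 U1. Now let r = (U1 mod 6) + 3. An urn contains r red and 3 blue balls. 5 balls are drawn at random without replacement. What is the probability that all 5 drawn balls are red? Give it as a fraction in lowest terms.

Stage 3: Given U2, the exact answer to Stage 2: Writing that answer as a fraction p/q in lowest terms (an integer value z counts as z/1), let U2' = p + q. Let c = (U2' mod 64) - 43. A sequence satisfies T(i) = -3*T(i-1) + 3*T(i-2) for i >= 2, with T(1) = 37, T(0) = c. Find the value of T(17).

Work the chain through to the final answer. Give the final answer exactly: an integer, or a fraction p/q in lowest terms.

80829171162

Stage 1: -7*(-27)^2 + 4*(-27)^1 - 6 = (-5103) + (-108) + (-6) = -5217; answer -5217
Stage 2: U1 = -5217; r = 6; total draws C(9,5) = 126; favorable C(6,5) = 6; P = 1/21; answer 1/21
Stage 3: U2 = 1/21; threaded value p + q = 22; c = -21; T(2) = -3*(37) + 3*(-21) = -174; iterating: T(2)=-174, T(3)=633, T(4)=-2421, T(5)=9162, T(6)=-34749, T(7)=131733, T(8)=-499446, T(9)=1893537, T(10)=-7178949, T(11)=27217458, T(12)=-103189221, T(13)=391220037, T(14)=-1483227774, T(15)=5623343433, T(16)=-21319713621, T(17)=80829171162; answer 80829171162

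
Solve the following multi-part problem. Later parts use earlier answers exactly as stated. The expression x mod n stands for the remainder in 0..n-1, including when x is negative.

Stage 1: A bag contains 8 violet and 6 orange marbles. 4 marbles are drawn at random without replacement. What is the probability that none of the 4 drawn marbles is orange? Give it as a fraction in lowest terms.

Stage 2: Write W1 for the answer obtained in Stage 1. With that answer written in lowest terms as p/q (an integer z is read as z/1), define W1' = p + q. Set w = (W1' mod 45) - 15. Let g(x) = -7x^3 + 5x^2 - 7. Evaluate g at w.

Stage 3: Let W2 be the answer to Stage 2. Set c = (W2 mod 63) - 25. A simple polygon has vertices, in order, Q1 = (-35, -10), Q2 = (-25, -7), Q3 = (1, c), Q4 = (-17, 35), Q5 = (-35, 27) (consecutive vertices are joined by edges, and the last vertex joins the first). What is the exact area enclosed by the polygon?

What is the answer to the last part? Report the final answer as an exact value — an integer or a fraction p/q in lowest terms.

Stage 1: total draws C(14,4) = 1001; favorable C(8,4) = 70; P = 10/143; answer 10/143
Stage 2: W1 = 10/143; threaded value p + q = 153; w = 3; -7*(3)^3 + 5*(3)^2 - 7 = (-189) + (45) + (-7) = -151; answer -151
Stage 3: W2 = -151; c = 13; cross terms: (-35*-7 - -25*-10)=-5, (-25*13 - 1*-7)=-318, (1*35 - -17*13)=256, (-17*27 - -35*35)=766, (-35*-10 - -35*27)=1295; twice the area = |1994| = 1994; area = 997; answer 997

997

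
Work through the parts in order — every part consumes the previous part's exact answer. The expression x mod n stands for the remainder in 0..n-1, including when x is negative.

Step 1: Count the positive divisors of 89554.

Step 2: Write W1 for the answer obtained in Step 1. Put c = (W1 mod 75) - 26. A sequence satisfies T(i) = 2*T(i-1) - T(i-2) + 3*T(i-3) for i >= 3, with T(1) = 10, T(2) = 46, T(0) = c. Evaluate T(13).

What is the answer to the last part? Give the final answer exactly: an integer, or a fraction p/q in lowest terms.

Step 1: 89554 = 2 * 44777; number of divisors = (1+1) * (1+1) = 4; answer 4
Step 2: W1 = 4; c = -22; T(3) = 2*(46) - 1*(10) + 3*(-22) = 16; iterating: T(3)=16, T(4)=16, T(5)=154, T(6)=340, T(7)=574, T(8)=1270, T(9)=2986, T(10)=6424, T(11)=13672, T(12)=29878, T(13)=65356; answer 65356

65356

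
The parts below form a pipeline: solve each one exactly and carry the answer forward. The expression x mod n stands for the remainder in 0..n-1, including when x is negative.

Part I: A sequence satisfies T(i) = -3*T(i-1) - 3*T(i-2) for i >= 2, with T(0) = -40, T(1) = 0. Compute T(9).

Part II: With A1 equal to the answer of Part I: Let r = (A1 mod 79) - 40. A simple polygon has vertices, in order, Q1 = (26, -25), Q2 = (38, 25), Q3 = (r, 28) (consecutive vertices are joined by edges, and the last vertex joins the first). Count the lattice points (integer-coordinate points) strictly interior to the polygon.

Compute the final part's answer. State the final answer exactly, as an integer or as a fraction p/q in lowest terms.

1891

Part I: T(2) = -3*(0) - 3*(-40) = 120; iterating: T(2)=120, T(3)=-360, T(4)=720, T(5)=-1080, T(6)=1080, T(7)=0, T(8)=-3240, T(9)=9720; answer 9720
Part II: A1 = 9720; r = -37; cross terms: (26*25 - 38*-25)=1600, (38*28 - -37*25)=1989, (-37*-25 - 26*28)=197; twice the area = |3786| = 3786; area = 1893; boundary points = 2 + 3 + 1 = 6; strictly interior points = area - boundary/2 + 1 = 1891; answer 1891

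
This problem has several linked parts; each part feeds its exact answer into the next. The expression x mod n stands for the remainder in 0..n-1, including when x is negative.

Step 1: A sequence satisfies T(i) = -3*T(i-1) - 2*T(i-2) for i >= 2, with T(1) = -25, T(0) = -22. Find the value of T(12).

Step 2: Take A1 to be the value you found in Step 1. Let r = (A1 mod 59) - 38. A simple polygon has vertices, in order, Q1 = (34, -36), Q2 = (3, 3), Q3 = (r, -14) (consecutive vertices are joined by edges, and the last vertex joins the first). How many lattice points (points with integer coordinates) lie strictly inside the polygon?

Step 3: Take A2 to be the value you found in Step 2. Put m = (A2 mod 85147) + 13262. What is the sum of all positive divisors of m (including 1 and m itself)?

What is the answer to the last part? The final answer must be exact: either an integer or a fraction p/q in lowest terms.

20202

Step 1: T(2) = -3*(-25) - 2*(-22) = 119; iterating: T(2)=119, T(3)=-307, T(4)=683, T(5)=-1435, T(6)=2939, T(7)=-5947, T(8)=11963, T(9)=-23995, T(10)=48059, T(11)=-96187, T(12)=192443; answer 192443
Step 2: A1 = 192443; r = 6; cross terms: (34*3 - 3*-36)=210, (3*-14 - 6*3)=-60, (6*-36 - 34*-14)=260; twice the area = |410| = 410; area = 205; boundary points = 1 + 1 + 2 = 4; strictly interior points = area - boundary/2 + 1 = 204; answer 204
Step 3: A2 = 204; m = 13466; 13466 = 2 * 6733; sigma = (1 + 2) * (1 + 6733) = 3 * 6734 = 20202; answer 20202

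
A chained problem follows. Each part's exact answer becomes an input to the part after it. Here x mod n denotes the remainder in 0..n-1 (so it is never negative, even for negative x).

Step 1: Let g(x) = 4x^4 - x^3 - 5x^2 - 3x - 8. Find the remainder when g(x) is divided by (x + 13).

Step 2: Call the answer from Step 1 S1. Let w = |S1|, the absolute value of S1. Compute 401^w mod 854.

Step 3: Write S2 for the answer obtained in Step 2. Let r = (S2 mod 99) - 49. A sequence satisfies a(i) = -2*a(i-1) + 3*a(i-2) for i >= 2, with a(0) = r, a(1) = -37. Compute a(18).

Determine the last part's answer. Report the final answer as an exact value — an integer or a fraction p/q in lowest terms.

Step 1: remainder = value at the root: 4*(-13)^4 - 1*(-13)^3 - 5*(-13)^2 - 3*(-13)^1 - 8 = (114244) + (2197) + (-845) + (39) + (-8) = 115627; answer 115627
Step 2: S1 = 115627; w = 115627; squarings mod 854: 401^1=401, 401^2=249, 401^4=513, 401^8=137, 401^16=835, 401^32=361, 401^64=513, 401^128=137, 401^256=835, 401^512=361, 401^1024=513, 401^2048=137, 401^4096=835, 401^8192=361, 401^16384=513, 401^32768=137, 401^65536=835; 401^115627 = 401^1 * 401^2 * 401^8 * 401^32 * 401^128 * 401^256 * 401^512 * 401^16384 * 401^32768 * 401^65536 = 471 (mod 854); answer 471
Step 3: S2 = 471; r = 26; a(2) = -2*(-37) + 3*(26) = 152; iterating: a(2)=152, a(3)=-415, a(4)=1286, a(5)=-3817, a(6)=11492, a(7)=-34435, a(8)=103346, a(9)=-309997, a(10)=930032, a(11)=-2790055, a(12)=8370206, a(13)=-25110577, a(14)=75331772, a(15)=-225995275, a(16)=677985866, a(17)=-2033957557, a(18)=6101872712; answer 6101872712

6101872712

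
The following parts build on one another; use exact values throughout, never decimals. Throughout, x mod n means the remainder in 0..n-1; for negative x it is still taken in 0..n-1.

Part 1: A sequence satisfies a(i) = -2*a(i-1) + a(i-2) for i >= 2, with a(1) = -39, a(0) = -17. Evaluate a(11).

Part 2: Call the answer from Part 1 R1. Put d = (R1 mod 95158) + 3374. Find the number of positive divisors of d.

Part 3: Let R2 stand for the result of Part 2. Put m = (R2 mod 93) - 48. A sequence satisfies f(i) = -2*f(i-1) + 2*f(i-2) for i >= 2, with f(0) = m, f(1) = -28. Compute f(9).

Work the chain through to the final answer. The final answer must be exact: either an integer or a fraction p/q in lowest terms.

10304

Part 1: a(2) = -2*(-39) + 1*(-17) = 61; iterating: a(2)=61, a(3)=-161, a(4)=383, a(5)=-927, a(6)=2237, a(7)=-5401, a(8)=13039, a(9)=-31479, a(10)=75997, a(11)=-183473; answer -183473
Part 2: R1 = -183473; d = 10217; 10217 = 17 * 601; number of divisors = (1+1) * (1+1) = 4; answer 4
Part 3: R2 = 4; m = -44; f(2) = -2*(-28) + 2*(-44) = -32; iterating: f(2)=-32, f(3)=8, f(4)=-80, f(5)=176, f(6)=-512, f(7)=1376, f(8)=-3776, f(9)=10304; answer 10304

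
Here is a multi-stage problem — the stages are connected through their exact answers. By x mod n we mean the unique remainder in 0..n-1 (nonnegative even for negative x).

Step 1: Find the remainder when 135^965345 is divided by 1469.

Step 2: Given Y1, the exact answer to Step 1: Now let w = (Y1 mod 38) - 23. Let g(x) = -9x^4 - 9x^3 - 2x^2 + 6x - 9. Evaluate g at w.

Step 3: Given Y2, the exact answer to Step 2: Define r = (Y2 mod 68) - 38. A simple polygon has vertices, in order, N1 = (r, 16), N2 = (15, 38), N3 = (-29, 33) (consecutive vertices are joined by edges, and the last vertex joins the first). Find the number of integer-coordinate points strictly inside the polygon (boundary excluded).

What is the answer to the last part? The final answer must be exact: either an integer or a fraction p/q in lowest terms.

Step 1: squarings mod 1469: 135^1=135, 135^2=597, 135^4=911, 135^8=1405, 135^16=1158, 135^32=1236, 135^64=1405, 135^128=1158, 135^256=1236, 135^512=1405, 135^1024=1158, 135^2048=1236, 135^4096=1405, 135^8192=1158, 135^16384=1236, 135^32768=1405, 135^65536=1158, 135^131072=1236, 135^262144=1405, 135^524288=1158; 135^965345 = 135^1 * 135^32 * 135^64 * 135^128 * 135^512 * 135^2048 * 135^4096 * 135^8192 * 135^32768 * 135^131072 * 135^262144 * 135^524288 = 616 (mod 1469); answer 616
Step 2: Y1 = 616; w = -15; -9*(-15)^4 - 9*(-15)^3 - 2*(-15)^2 + 6*(-15)^1 - 9 = (-455625) + (30375) + (-450) + (-90) + (-9) = -425799; answer -425799
Step 3: Y2 = -425799; r = -21; cross terms: (-21*38 - 15*16)=-1038, (15*33 - -29*38)=1597, (-29*16 - -21*33)=229; twice the area = |788| = 788; area = 394; boundary points = 2 + 1 + 1 = 4; strictly interior points = area - boundary/2 + 1 = 393; answer 393

393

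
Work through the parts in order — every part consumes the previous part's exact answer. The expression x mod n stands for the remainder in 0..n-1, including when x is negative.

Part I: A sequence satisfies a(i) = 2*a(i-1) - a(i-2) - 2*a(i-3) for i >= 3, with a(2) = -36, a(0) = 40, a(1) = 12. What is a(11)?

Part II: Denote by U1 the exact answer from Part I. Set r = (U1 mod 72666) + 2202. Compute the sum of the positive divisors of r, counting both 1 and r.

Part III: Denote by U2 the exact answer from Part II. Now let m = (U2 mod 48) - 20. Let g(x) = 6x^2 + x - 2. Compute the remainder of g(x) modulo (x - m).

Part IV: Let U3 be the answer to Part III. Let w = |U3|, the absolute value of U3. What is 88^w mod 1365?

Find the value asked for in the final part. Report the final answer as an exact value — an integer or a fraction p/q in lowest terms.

919

Part I: a(3) = 2*(-36) - 1*(12) - 2*(40) = -164; iterating: a(3)=-164, a(4)=-316, a(5)=-396, a(6)=-148, a(7)=732, a(8)=2404, a(9)=4372, a(10)=4876, a(11)=572; answer 572
Part II: U1 = 572; r = 2774; 2774 = 2 * 19 * 73; sigma = (1 + 2) * (1 + 19) * (1 + 73) = 3 * 20 * 74 = 4440; answer 4440
Part III: U2 = 4440; m = 4; remainder = value at the root: 6*(4)^2 + 1*(4)^1 - 2 = (96) + (4) + (-2) = 98; answer 98
Part IV: U3 = 98; w = 98; squarings mod 1365: 88^1=88, 88^2=919, 88^4=991, 88^8=646, 88^16=991, 88^32=646, 88^64=991; 88^98 = 88^2 * 88^32 * 88^64 = 919 (mod 1365); answer 919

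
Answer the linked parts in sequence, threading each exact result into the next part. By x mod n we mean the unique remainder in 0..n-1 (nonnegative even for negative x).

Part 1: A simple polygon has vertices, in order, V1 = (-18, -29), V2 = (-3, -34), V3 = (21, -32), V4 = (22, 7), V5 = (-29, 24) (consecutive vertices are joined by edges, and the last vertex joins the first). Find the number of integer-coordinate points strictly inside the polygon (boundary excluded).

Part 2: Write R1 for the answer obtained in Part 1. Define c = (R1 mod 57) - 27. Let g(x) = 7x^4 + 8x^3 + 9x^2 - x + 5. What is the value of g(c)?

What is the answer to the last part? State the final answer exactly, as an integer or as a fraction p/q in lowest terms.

2449

Part 1: cross terms: (-18*-34 - -3*-29)=525, (-3*-32 - 21*-34)=810, (21*7 - 22*-32)=851, (22*24 - -29*7)=731, (-29*-29 - -18*24)=1273; twice the area = |4190| = 4190; area = 2095; boundary points = 5 + 2 + 1 + 17 + 1 = 26; strictly interior points = area - boundary/2 + 1 = 2083; answer 2083
Part 2: R1 = 2083; c = 4; 7*(4)^4 + 8*(4)^3 + 9*(4)^2 - 1*(4)^1 + 5 = (1792) + (512) + (144) + (-4) + (5) = 2449; answer 2449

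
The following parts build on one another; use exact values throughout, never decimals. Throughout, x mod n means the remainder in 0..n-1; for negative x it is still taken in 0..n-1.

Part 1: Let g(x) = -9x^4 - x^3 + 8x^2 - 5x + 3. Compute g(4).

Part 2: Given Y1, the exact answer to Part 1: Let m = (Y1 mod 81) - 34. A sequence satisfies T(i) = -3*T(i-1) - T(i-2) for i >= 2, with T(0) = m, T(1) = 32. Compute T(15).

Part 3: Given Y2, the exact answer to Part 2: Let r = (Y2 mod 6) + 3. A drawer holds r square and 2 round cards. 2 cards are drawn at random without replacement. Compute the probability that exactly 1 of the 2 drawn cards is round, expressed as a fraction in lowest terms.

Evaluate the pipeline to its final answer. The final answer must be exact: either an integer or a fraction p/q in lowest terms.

Part 1: -9*(4)^4 - 1*(4)^3 + 8*(4)^2 - 5*(4)^1 + 3 = (-2304) + (-64) + (128) + (-20) + (3) = -2257; answer -2257
Part 2: Y1 = -2257; m = -23; T(2) = -3*(32) - 1*(-23) = -73; iterating: T(2)=-73, T(3)=187, T(4)=-488, T(5)=1277, T(6)=-3343, T(7)=8752, T(8)=-22913, T(9)=59987, T(10)=-157048, T(11)=411157, T(12)=-1076423, T(13)=2818112, T(14)=-7377913, T(15)=19315627; answer 19315627
Part 3: Y2 = 19315627; r = 4; total draws C(6,2) = 15; favorable C(2,1)*C(4,1) = 8; P = 8/15; answer 8/15

8/15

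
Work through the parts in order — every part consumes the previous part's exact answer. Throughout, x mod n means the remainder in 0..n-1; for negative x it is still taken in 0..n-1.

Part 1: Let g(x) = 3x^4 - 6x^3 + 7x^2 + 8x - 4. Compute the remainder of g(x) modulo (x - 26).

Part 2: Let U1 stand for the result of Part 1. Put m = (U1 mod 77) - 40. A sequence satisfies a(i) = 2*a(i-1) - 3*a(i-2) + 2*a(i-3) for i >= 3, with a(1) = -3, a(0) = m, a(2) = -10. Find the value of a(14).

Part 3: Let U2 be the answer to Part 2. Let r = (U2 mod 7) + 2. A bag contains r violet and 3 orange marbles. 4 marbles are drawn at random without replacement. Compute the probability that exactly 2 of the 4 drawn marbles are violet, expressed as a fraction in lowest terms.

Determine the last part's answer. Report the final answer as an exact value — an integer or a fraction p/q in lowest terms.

3/5

Part 1: remainder = value at the root: 3*(26)^4 - 6*(26)^3 + 7*(26)^2 + 8*(26)^1 - 4 = (1370928) + (-105456) + (4732) + (208) + (-4) = 1270408; answer 1270408
Part 2: U1 = 1270408; m = 22; a(3) = 2*(-10) - 3*(-3) + 2*(22) = 33; iterating: a(3)=33, a(4)=90, a(5)=61, a(6)=-82, a(7)=-167, a(8)=34, a(9)=405, a(10)=374, a(11)=-399, a(12)=-1110, a(13)=-275, a(14)=1982; answer 1982
Part 3: U2 = 1982; r = 3; total draws C(6,4) = 15; favorable C(3,2)*C(3,2) = 9; P = 3/5; answer 3/5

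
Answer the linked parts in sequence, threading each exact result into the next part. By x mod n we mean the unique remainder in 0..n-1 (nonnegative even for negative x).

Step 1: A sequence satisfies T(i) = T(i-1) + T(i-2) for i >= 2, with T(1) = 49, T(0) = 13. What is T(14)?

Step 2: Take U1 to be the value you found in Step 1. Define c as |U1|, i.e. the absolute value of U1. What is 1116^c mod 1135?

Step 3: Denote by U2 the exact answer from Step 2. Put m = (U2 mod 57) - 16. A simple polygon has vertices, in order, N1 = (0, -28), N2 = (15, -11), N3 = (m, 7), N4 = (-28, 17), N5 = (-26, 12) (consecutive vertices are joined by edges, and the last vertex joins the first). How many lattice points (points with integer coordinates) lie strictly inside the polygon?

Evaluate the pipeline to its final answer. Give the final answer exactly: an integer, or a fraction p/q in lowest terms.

Step 1: T(2) = 1*(49) + 1*(13) = 62; iterating: T(2)=62, T(3)=111, T(4)=173, T(5)=284, T(6)=457, T(7)=741, T(8)=1198, T(9)=1939, T(10)=3137, T(11)=5076, T(12)=8213, T(13)=13289, T(14)=21502; answer 21502
Step 2: U1 = 21502; c = 21502; squarings mod 1135: 1116^1=1116, 1116^2=361, 1116^4=931, 1116^8=756, 1116^16=631, 1116^32=911, 1116^64=236, 1116^128=81, 1116^256=886, 1116^512=711, 1116^1024=446, 1116^2048=291, 1116^4096=691, 1116^8192=781, 1116^16384=466; 1116^21502 = 1116^2 * 1116^4 * 1116^8 * 1116^16 * 1116^32 * 1116^64 * 1116^128 * 1116^256 * 1116^512 * 1116^4096 * 1116^16384 = 911 (mod 1135); answer 911
Step 3: U2 = 911; m = 40; cross terms: (0*-11 - 15*-28)=420, (15*7 - 40*-11)=545, (40*17 - -28*7)=876, (-28*12 - -26*17)=106, (-26*-28 - 0*12)=728; twice the area = |2675| = 2675; area = 2675/2; boundary points = 1 + 1 + 2 + 1 + 2 = 7; strictly interior points = area - boundary/2 + 1 = 1335; answer 1335

1335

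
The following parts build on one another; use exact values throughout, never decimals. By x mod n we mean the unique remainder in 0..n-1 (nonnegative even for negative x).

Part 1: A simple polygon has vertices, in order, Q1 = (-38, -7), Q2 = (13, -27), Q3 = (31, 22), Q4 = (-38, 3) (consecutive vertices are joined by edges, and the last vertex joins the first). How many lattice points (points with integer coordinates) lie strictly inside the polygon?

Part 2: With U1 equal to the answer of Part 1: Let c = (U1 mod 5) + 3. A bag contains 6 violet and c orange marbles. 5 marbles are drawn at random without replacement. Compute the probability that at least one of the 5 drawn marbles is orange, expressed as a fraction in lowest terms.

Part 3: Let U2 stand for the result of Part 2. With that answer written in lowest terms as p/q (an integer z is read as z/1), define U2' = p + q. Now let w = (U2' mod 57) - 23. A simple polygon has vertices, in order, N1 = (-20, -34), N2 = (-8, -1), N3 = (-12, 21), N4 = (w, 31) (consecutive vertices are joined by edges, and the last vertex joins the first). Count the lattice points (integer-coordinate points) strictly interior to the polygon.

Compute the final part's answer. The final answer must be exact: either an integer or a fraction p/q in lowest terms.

506

Part 1: cross terms: (-38*-27 - 13*-7)=1117, (13*22 - 31*-27)=1123, (31*3 - -38*22)=929, (-38*-7 - -38*3)=380; twice the area = |3549| = 3549; area = 3549/2; boundary points = 1 + 1 + 1 + 10 = 13; strictly interior points = area - boundary/2 + 1 = 1769; answer 1769
Part 2: U1 = 1769; c = 7; total draws C(13,5) = 1287; complement C(6,5) = 6; favorable 1287 - 6 = 1281; P = 427/429; answer 427/429
Part 3: U2 = 427/429; threaded value p + q = 856; w = -22; cross terms: (-20*-1 - -8*-34)=-252, (-8*21 - -12*-1)=-180, (-12*31 - -22*21)=90, (-22*-34 - -20*31)=1368; twice the area = |1026| = 1026; area = 513; boundary points = 3 + 2 + 10 + 1 = 16; strictly interior points = area - boundary/2 + 1 = 506; answer 506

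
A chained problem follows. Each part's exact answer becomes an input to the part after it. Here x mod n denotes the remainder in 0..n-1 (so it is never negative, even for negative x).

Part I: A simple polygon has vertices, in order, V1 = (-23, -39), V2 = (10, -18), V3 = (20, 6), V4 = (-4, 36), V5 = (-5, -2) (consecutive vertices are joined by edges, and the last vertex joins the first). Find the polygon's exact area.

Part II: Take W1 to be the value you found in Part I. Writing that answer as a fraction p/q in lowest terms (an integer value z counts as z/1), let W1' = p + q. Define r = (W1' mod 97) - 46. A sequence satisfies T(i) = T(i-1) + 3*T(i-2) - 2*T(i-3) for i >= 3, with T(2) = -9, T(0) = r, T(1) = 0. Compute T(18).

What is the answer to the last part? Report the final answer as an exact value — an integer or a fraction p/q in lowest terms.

-2024667

Part I: cross terms: (-23*-18 - 10*-39)=804, (10*6 - 20*-18)=420, (20*36 - -4*6)=744, (-4*-2 - -5*36)=188, (-5*-39 - -23*-2)=149; twice the area = |2305| = 2305; area = 2305/2; answer 2305/2
Part II: W1 = 2305/2; threaded value p + q = 2307; r = 30; T(3) = 1*(-9) + 3*(0) - 2*(30) = -69; iterating: T(3)=-69, T(4)=-96, T(5)=-285, T(6)=-435, T(7)=-1098, T(8)=-1833, T(9)=-4257, T(10)=-7560, T(11)=-16665, T(12)=-30831, T(13)=-65706, T(14)=-124869, T(15)=-260325, T(16)=-503520, T(17)=-1034757, T(18)=-2024667; answer -2024667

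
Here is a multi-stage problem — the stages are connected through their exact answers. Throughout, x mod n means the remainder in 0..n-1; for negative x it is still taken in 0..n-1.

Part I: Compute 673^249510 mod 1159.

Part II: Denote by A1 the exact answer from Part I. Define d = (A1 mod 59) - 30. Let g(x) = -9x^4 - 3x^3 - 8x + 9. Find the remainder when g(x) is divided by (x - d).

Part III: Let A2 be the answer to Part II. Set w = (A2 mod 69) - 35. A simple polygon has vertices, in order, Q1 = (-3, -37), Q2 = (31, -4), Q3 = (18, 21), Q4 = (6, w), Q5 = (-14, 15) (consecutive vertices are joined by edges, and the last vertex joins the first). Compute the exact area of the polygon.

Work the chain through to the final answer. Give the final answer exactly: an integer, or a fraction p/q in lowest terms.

Part I: squarings mod 1159: 673^1=673, 673^2=919, 673^4=809, 673^8=805, 673^16=144, 673^32=1033, 673^64=809, 673^128=805, 673^256=144, 673^512=1033, 673^1024=809, 673^2048=805, 673^4096=144, 673^8192=1033, 673^16384=809, 673^32768=805, 673^65536=144, 673^131072=1033; 673^249510 = 673^2 * 673^4 * 673^32 * 673^128 * 673^512 * 673^1024 * 673^2048 * 673^16384 * 673^32768 * 673^65536 * 673^131072 = 609 (mod 1159); answer 609
Part II: A1 = 609; d = -11; remainder = value at the root: -9*(-11)^4 - 3*(-11)^3 - 8*(-11)^1 + 9 = (-131769) + (3993) + (88) + (9) = -127679; answer -127679
Part III: A2 = -127679; w = 5; cross terms: (-3*-4 - 31*-37)=1159, (31*21 - 18*-4)=723, (18*5 - 6*21)=-36, (6*15 - -14*5)=160, (-14*-37 - -3*15)=563; twice the area = |2569| = 2569; area = 2569/2; answer 2569/2

2569/2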